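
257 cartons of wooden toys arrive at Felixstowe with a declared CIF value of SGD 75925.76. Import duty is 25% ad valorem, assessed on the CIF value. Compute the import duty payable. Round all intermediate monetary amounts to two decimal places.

Import duty: SGD 18981.44

Import duty = 75925.76 × 25% = 18981.44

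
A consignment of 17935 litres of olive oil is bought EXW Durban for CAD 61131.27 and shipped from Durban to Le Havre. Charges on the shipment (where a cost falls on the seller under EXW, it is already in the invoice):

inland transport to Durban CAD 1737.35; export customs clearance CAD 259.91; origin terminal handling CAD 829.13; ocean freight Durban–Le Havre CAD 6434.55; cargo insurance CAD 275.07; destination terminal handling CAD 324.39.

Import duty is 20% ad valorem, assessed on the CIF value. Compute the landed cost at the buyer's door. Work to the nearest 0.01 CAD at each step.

EXW: the seller makes goods available at their premises; the buyer bears all onward costs.
CIF value = EXW price + inland to port + export clearance + origin terminal + freight + insurance = 61131.27 + 1737.35 + 259.91 + 829.13 + 6434.55 + 275.07 = 70667.28
Import duty = 70667.28 × 20% = 14133.46
Buyer bears: inland to port 1737.35 + export clearance 259.91 + origin terminal 829.13 + freight 6434.55 + insurance 275.07 + destination terminal 324.39 + duty 14133.46 = 23993.86
Landed cost = invoice 61131.27 + 23993.86 = 85125.13

Total landed cost: CAD 85125.13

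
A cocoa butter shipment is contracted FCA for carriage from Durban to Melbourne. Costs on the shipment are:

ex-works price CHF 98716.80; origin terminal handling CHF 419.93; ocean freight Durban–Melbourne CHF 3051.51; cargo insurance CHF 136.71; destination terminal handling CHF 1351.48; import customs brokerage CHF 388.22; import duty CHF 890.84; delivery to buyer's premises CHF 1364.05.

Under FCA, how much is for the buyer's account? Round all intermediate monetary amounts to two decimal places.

Buyer's account: CHF 7602.74

FCA: the seller delivers export-cleared goods to the carrier; the buyer bears costs from that point.
Seller's account: goods 98716.80 = 98716.80
Buyer's account: origin terminal 419.93 + freight 3051.51 + insurance 136.71 + destination terminal 1351.48 + brokerage 388.22 + duty 890.84 + delivery 1364.05 = 7602.74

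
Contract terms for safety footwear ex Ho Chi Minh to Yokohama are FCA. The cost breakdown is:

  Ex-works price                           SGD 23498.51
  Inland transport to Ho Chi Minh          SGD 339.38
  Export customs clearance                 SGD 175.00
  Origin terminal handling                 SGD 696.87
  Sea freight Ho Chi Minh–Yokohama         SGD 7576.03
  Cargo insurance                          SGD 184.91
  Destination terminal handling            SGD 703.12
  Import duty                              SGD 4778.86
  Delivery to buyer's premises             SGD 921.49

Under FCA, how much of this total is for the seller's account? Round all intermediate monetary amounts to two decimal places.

Seller's account: SGD 24012.89

FCA: the seller delivers export-cleared goods to the carrier; the buyer bears costs from that point.
Seller's account: goods 23498.51 + inland to port 339.38 + export clearance 175.00 = 24012.89
Buyer's account: origin terminal 696.87 + freight 7576.03 + insurance 184.91 + destination terminal 703.12 + duty 4778.86 + delivery 921.49 = 14861.28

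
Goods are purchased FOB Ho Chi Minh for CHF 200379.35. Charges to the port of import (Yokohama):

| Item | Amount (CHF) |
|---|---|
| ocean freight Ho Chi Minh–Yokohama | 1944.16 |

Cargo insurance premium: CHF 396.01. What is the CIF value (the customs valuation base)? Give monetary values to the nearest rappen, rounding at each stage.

CIF value: CHF 202719.52

CIF = FOB price + freight + insurance
CIF = 200379.35 + 1944.16 + 396.01 = 202719.52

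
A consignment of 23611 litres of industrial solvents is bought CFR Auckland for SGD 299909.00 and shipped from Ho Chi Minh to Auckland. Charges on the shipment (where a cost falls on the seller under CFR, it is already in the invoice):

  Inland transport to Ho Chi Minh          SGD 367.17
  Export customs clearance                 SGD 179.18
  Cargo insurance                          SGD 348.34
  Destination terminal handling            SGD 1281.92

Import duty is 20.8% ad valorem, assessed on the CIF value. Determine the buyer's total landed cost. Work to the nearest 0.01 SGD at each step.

CFR: the seller pays costs through ocean freight to the destination port, but not insurance.
Already in the invoice (seller's account under CFR): inland to port, export clearance — exclude.
CIF value = CFR price + insurance = 299909.00 + 348.34 = 300257.34
Import duty = 300257.34 × 20.8% = 62453.53
Buyer bears: insurance 348.34 + destination terminal 1281.92 + duty 62453.53 = 64083.79
Landed cost = invoice 299909.00 + 64083.79 = 363992.79

Total landed cost: SGD 363992.79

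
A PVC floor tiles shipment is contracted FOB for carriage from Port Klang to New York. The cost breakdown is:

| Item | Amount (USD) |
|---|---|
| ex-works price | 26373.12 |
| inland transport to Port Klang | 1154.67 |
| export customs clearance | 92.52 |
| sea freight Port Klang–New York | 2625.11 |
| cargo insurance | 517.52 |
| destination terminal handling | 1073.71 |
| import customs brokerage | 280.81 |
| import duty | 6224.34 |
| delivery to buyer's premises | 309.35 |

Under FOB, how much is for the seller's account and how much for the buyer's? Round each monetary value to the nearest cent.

Seller: USD 27620.31; buyer: USD 11030.84

FOB: the seller bears costs until goods are on board at the origin port; the buyer bears freight, insurance and all costs thereafter.
Seller's account: goods 26373.12 + inland to port 1154.67 + export clearance 92.52 = 27620.31
Buyer's account: freight 2625.11 + insurance 517.52 + destination terminal 1073.71 + brokerage 280.81 + duty 6224.34 + delivery 309.35 = 11030.84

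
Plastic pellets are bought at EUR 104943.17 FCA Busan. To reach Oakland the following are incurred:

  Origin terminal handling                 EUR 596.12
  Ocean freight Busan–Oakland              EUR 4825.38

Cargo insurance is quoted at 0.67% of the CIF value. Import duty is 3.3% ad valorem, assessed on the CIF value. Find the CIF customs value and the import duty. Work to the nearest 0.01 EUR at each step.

CIF value: EUR 111109.10; import duty: EUR 3666.60

Let C be the CIF value. C = FCA price + pre-shipment costs + freight + 0.67% × C
C − 0.67% × C = 104943.17 + 596.12 + 4825.38
0.9933 × C = 110364.67
C = 110364.67 / 0.9933 = 111109.10
Insurance premium = 0.67% × 111109.10 = 744.43
Import duty = 111109.10 × 3.3% = 3666.60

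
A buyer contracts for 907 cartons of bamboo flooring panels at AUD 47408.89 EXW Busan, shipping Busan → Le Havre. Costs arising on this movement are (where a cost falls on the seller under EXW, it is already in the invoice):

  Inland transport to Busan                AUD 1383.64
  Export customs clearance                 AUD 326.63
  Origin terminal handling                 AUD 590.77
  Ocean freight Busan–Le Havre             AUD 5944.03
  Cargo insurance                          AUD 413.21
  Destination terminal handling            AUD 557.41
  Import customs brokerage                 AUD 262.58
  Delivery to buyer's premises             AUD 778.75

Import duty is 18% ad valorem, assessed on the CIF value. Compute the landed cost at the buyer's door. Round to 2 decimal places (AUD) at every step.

EXW: the seller makes goods available at their premises; the buyer bears all onward costs.
CIF value = EXW price + inland to port + export clearance + origin terminal + freight + insurance = 47408.89 + 1383.64 + 326.63 + 590.77 + 5944.03 + 413.21 = 56067.17
Import duty = 56067.17 × 18% = 10092.09
Buyer bears: inland to port 1383.64 + export clearance 326.63 + origin terminal 590.77 + freight 5944.03 + insurance 413.21 + destination terminal 557.41 + brokerage 262.58 + delivery 778.75 + duty 10092.09 = 20349.11
Landed cost = invoice 47408.89 + 20349.11 = 67758.00

Total landed cost: AUD 67758.00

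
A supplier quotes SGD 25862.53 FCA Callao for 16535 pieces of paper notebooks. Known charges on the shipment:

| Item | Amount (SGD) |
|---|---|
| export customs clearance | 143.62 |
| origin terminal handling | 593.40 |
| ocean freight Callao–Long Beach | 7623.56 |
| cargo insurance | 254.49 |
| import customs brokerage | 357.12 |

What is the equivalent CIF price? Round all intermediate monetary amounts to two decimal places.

Not relevant to the conversion: export clearance — on the seller under both FCA and CIF; already in the FCA price and stays in the CIF price. brokerage — on the buyer under both terms; not part of either seller's price.
From FCA to CIF, the seller additionally bears: origin terminal, freight, insurance.
CIF price = 25862.53 + 593.40 + 7623.56 + 254.49 = 34333.98

CIF price: SGD 34333.98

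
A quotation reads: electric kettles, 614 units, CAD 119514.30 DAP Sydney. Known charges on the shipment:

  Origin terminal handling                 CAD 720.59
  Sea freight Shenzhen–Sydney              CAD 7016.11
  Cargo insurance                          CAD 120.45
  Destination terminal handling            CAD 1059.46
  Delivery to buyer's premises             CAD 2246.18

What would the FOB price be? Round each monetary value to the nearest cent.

FOB price: CAD 109072.10

Not relevant to the conversion: origin terminal — on the seller under both DAP and FOB; already in the DAP price and stays in the FOB price.
From DAP to FOB, the seller no longer bears: freight, insurance, destination terminal, delivery.
FOB price = 119514.30 − 7016.11 − 120.45 − 1059.46 − 2246.18 = 109072.10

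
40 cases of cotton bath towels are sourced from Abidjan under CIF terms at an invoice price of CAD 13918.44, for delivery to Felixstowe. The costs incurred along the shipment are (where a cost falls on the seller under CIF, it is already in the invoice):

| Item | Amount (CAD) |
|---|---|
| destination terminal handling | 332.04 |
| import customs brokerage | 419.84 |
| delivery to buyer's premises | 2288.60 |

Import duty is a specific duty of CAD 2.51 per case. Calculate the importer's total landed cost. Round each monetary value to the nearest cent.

CIF: the seller pays costs through ocean freight and marine insurance to the destination port.
The CIF price already equals the CIF value: 13918.44
Import duty = 40 × 2.51 = 100.40
Buyer bears: destination terminal 332.04 + brokerage 419.84 + delivery 2288.60 + duty 100.40 = 3140.88
Landed cost = invoice 13918.44 + 3140.88 = 17059.32

Total landed cost: CAD 17059.32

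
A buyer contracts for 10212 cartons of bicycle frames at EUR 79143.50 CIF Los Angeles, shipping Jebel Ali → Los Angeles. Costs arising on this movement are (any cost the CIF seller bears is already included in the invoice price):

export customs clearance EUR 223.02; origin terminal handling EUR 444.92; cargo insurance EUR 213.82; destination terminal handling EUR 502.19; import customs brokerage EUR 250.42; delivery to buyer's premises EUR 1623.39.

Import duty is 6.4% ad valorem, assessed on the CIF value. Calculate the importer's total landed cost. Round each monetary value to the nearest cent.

Total landed cost: EUR 86584.68

CIF: the seller pays costs through ocean freight and marine insurance to the destination port.
Already in the invoice (seller's account under CIF): export clearance, origin terminal, insurance — exclude.
The CIF price already equals the CIF value: 79143.50
Import duty = 79143.50 × 6.4% = 5065.18
Buyer bears: destination terminal 502.19 + brokerage 250.42 + delivery 1623.39 + duty 5065.18 = 7441.18
Landed cost = invoice 79143.50 + 7441.18 = 86584.68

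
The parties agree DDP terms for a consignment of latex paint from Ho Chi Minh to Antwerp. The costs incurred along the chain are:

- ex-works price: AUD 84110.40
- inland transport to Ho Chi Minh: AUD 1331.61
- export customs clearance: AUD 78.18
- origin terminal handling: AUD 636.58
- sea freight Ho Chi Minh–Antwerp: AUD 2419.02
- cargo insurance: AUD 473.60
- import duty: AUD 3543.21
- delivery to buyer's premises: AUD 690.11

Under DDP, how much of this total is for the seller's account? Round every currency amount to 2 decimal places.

DDP: the seller bears all costs including import duty.
Seller's account: goods 84110.40 + inland to port 1331.61 + export clearance 78.18 + origin terminal 636.58 + freight 2419.02 + insurance 473.60 + duty 3543.21 + delivery 690.11 = 93282.71
Buyer's account: 0.00

Seller's account: AUD 93282.71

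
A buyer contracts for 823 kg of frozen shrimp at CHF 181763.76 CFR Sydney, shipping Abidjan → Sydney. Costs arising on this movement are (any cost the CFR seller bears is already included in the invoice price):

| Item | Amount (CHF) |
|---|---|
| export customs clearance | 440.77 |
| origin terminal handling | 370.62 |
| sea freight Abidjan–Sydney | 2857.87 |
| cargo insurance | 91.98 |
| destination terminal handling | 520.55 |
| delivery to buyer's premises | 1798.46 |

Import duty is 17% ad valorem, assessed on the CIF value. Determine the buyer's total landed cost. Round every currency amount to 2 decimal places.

Total landed cost: CHF 215090.23

CFR: the seller pays costs through ocean freight to the destination port, but not insurance.
Already in the invoice (seller's account under CFR): export clearance, origin terminal, freight — exclude.
CIF value = CFR price + insurance = 181763.76 + 91.98 = 181855.74
Import duty = 181855.74 × 17% = 30915.48
Buyer bears: insurance 91.98 + destination terminal 520.55 + delivery 1798.46 + duty 30915.48 = 33326.47
Landed cost = invoice 181763.76 + 33326.47 = 215090.23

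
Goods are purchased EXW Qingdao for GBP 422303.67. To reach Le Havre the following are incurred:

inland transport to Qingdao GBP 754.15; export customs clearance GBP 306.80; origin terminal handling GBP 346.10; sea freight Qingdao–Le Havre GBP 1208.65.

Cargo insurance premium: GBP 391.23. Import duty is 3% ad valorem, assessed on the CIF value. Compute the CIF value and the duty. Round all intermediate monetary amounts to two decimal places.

CIF = EXW price + pre-shipment costs + freight + insurance
CIF = 422303.67 + 754.15 + 306.80 + 346.10 + 1208.65 + 391.23 = 425310.60
Import duty = 425310.60 × 3% = 12759.32

CIF value: GBP 425310.60; import duty: GBP 12759.32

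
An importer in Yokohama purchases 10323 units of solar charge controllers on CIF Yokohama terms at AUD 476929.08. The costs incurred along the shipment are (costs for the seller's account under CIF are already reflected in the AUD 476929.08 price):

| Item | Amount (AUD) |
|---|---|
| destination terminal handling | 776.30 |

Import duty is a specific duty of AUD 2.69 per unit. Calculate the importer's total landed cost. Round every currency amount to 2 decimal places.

CIF: the seller pays costs through ocean freight and marine insurance to the destination port.
The CIF price already equals the CIF value: 476929.08
Import duty = 10323 × 2.69 = 27768.87
Buyer bears: destination terminal 776.30 + duty 27768.87 = 28545.17
Landed cost = invoice 476929.08 + 28545.17 = 505474.25

Total landed cost: AUD 505474.25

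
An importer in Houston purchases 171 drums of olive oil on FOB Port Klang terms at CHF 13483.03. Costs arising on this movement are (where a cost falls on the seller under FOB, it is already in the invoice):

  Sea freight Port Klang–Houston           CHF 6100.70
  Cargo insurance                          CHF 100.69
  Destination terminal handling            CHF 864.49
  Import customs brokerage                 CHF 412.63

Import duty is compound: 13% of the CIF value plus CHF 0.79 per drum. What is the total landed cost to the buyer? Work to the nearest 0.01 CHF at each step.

Total landed cost: CHF 23655.60

FOB: the seller bears costs until goods are on board at the origin port; the buyer bears freight, insurance and all costs thereafter.
CIF value = FOB price + freight + insurance = 13483.03 + 6100.70 + 100.69 = 19684.42
Ad valorem component: 19684.42 × 13% = 2558.97
Specific component: 171 × 0.79 = 135.09
Import duty = 2558.97 + 135.09 = 2694.06
Buyer bears: freight 6100.70 + insurance 100.69 + destination terminal 864.49 + brokerage 412.63 + duty 2694.06 = 10172.57
Landed cost = invoice 13483.03 + 10172.57 = 23655.60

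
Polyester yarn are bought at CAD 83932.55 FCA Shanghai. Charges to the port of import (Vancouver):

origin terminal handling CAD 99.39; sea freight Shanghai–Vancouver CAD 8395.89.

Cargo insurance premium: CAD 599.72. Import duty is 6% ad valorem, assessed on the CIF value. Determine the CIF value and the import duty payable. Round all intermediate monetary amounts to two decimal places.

CIF value: CAD 93027.55; import duty: CAD 5581.65

CIF = FCA price + pre-shipment costs + freight + insurance
CIF = 83932.55 + 99.39 + 8395.89 + 599.72 = 93027.55
Import duty = 93027.55 × 6% = 5581.65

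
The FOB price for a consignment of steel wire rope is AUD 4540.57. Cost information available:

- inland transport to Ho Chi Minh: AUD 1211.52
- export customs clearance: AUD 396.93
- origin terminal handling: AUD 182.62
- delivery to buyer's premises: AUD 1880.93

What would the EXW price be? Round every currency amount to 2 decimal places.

EXW price: AUD 2749.50

Not relevant to the conversion: delivery — on the buyer under both terms; not part of either seller's price.
From FOB to EXW, the seller no longer bears: inland to port, export clearance, origin terminal.
EXW price = 4540.57 − 1211.52 − 396.93 − 182.62 = 2749.50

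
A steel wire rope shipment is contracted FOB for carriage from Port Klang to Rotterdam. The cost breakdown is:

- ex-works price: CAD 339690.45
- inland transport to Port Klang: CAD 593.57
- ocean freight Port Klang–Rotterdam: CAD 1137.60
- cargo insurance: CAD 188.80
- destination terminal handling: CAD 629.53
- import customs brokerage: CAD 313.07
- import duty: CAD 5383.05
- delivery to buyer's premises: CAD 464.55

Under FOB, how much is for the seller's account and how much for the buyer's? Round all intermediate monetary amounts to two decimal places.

FOB: the seller bears costs until goods are on board at the origin port; the buyer bears freight, insurance and all costs thereafter.
Seller's account: goods 339690.45 + inland to port 593.57 = 340284.02
Buyer's account: freight 1137.60 + insurance 188.80 + destination terminal 629.53 + brokerage 313.07 + duty 5383.05 + delivery 464.55 = 8116.60

Seller: CAD 340284.02; buyer: CAD 8116.60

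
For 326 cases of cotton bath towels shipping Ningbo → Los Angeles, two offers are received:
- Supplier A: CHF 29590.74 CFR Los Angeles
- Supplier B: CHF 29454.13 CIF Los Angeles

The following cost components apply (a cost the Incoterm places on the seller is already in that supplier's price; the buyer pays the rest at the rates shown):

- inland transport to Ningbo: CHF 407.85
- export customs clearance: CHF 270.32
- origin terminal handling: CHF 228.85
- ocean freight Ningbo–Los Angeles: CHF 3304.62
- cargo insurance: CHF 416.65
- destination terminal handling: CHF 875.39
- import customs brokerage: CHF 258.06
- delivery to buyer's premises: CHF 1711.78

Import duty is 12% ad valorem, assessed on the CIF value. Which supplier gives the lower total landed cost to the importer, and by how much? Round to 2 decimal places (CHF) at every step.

Supplier A (CFR):
CIF value = CFR price + insurance = 29590.74 + 416.65 = 30007.39
Import duty = 30007.39 × 12% = 3600.89
Buyer bears (A): 416.65 + 875.39 + 258.06 + 1711.78 = 3261.88
Landed cost (A) = invoice 29590.74 + 3261.88 + duty 3600.89 = 36453.51
Supplier B (CIF):
The CIF price already equals the CIF value: 29454.13
Import duty = 29454.13 × 12% = 3534.50
Buyer bears (B): 875.39 + 258.06 + 1711.78 = 2845.23
Landed cost (B) = invoice 29454.13 + 2845.23 + duty 3534.50 = 35833.86
Difference = |36453.51 − 35833.86| = 619.65

Supplier B is cheaper by CHF 619.65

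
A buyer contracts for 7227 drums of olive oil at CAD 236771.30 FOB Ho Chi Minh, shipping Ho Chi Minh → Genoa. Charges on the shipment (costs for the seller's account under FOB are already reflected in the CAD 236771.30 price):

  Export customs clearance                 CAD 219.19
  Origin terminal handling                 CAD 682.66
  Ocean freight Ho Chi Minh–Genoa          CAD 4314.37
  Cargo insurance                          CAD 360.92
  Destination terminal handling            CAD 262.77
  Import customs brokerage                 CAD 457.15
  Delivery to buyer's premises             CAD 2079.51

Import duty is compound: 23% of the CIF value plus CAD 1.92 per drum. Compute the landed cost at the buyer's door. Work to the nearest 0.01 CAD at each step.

Total landed cost: CAD 313654.58

FOB: the seller bears costs until goods are on board at the origin port; the buyer bears freight, insurance and all costs thereafter.
Already in the invoice (seller's account under FOB): export clearance, origin terminal — exclude.
CIF value = FOB price + freight + insurance = 236771.30 + 4314.37 + 360.92 = 241446.59
Ad valorem component: 241446.59 × 23% = 55532.72
Specific component: 7227 × 1.92 = 13875.84
Import duty = 55532.72 + 13875.84 = 69408.56
Buyer bears: freight 4314.37 + insurance 360.92 + destination terminal 262.77 + brokerage 457.15 + delivery 2079.51 + duty 69408.56 = 76883.28
Landed cost = invoice 236771.30 + 76883.28 = 313654.58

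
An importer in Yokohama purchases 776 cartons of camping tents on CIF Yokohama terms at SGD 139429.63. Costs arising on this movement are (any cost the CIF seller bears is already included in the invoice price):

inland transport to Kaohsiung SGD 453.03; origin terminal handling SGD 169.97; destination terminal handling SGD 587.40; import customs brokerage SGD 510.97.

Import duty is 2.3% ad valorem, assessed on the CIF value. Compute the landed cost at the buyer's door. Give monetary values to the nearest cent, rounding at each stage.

Total landed cost: SGD 143734.88

CIF: the seller pays costs through ocean freight and marine insurance to the destination port.
Already in the invoice (seller's account under CIF): inland to port, origin terminal — exclude.
The CIF price already equals the CIF value: 139429.63
Import duty = 139429.63 × 2.3% = 3206.88
Buyer bears: destination terminal 587.40 + brokerage 510.97 + duty 3206.88 = 4305.25
Landed cost = invoice 139429.63 + 4305.25 = 143734.88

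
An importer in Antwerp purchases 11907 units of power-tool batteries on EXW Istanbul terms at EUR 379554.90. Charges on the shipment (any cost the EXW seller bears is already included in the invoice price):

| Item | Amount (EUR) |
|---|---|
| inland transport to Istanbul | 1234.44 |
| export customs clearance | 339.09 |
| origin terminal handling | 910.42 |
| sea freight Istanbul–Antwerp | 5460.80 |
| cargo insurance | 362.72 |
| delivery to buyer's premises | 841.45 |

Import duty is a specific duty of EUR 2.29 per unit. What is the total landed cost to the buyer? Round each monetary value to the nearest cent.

Total landed cost: EUR 415970.85

EXW: the seller makes goods available at their premises; the buyer bears all onward costs.
CIF value = EXW price + inland to port + export clearance + origin terminal + freight + insurance = 379554.90 + 1234.44 + 339.09 + 910.42 + 5460.80 + 362.72 = 387862.37
Import duty = 11907 × 2.29 = 27267.03
Buyer bears: inland to port 1234.44 + export clearance 339.09 + origin terminal 910.42 + freight 5460.80 + insurance 362.72 + delivery 841.45 + duty 27267.03 = 36415.95
Landed cost = invoice 379554.90 + 36415.95 = 415970.85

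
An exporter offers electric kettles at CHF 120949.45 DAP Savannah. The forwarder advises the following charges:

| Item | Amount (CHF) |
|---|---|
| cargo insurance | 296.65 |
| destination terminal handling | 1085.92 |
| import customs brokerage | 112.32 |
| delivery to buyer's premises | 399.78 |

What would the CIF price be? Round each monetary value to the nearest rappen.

Not relevant to the conversion: insurance — on the seller under both DAP and CIF; already in the DAP price and stays in the CIF price. brokerage — on the buyer under both terms; not part of either seller's price.
From DAP to CIF, the seller no longer bears: destination terminal, delivery.
CIF price = 120949.45 − 1085.92 − 399.78 = 119463.75

CIF price: CHF 119463.75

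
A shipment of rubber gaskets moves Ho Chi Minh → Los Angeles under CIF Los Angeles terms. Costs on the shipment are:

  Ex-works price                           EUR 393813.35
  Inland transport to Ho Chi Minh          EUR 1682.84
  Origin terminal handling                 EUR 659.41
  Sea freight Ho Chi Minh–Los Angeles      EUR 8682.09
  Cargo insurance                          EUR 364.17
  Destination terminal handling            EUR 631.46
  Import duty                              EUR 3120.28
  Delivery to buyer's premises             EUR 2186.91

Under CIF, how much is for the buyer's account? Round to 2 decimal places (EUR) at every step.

CIF: the seller pays costs through ocean freight and marine insurance to the destination port.
Seller's account: goods 393813.35 + inland to port 1682.84 + origin terminal 659.41 + freight 8682.09 + insurance 364.17 = 405201.86
Buyer's account: destination terminal 631.46 + duty 3120.28 + delivery 2186.91 = 5938.65

Buyer's account: EUR 5938.65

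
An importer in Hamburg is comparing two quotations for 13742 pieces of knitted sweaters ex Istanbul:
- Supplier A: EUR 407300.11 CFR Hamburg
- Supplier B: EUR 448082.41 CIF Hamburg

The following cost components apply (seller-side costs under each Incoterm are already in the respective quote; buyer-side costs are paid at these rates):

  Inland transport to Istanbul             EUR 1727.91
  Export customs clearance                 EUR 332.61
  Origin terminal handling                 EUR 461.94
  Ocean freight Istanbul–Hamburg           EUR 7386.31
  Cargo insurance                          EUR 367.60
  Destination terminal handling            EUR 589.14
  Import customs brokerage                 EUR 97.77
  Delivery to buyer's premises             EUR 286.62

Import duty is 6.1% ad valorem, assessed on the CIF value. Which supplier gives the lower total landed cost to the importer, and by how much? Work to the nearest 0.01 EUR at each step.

Supplier A is cheaper by EUR 42880.00

Supplier A (CFR):
CIF value = CFR price + insurance = 407300.11 + 367.60 = 407667.71
Import duty = 407667.71 × 6.1% = 24867.73
Buyer bears (A): 367.60 + 589.14 + 97.77 + 286.62 = 1341.13
Landed cost (A) = invoice 407300.11 + 1341.13 + duty 24867.73 = 433508.97
Supplier B (CIF):
The CIF price already equals the CIF value: 448082.41
Import duty = 448082.41 × 6.1% = 27333.03
Buyer bears (B): 589.14 + 97.77 + 286.62 = 973.53
Landed cost (B) = invoice 448082.41 + 973.53 + duty 27333.03 = 476388.97
Difference = |433508.97 − 476388.97| = 42880.00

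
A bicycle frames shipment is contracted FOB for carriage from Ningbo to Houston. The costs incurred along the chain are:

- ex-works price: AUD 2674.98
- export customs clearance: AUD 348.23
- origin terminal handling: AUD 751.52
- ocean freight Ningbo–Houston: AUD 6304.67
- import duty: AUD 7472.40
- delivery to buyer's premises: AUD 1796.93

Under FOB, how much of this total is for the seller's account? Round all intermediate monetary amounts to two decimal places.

Seller's account: AUD 3774.73

FOB: the seller bears costs until goods are on board at the origin port; the buyer bears freight, insurance and all costs thereafter.
Seller's account: goods 2674.98 + export clearance 348.23 + origin terminal 751.52 = 3774.73
Buyer's account: freight 6304.67 + duty 7472.40 + delivery 1796.93 = 15574.00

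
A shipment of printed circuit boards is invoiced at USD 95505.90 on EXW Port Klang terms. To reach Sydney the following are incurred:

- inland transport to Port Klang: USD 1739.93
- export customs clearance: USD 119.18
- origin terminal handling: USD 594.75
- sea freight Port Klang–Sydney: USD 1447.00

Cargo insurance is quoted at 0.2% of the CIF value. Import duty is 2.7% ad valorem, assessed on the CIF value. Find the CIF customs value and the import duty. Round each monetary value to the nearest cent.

CIF value: USD 99605.97; import duty: USD 2689.36

Let C be the CIF value. C = EXW price + pre-shipment costs + freight + 0.2% × C
C − 0.2% × C = 95505.90 + 1739.93 + 119.18 + 594.75 + 1447.00
0.998 × C = 99406.76
C = 99406.76 / 0.998 = 99605.97
Insurance premium = 0.2% × 99605.97 = 199.21
Import duty = 99605.97 × 2.7% = 2689.36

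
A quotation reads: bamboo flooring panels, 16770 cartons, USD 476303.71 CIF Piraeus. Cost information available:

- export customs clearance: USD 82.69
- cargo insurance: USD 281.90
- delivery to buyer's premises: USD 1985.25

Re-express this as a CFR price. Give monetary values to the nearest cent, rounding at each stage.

Not relevant to the conversion: export clearance — on the seller under both CIF and CFR; already in the CIF price and stays in the CFR price. delivery — on the buyer under both terms; not part of either seller's price.
From CIF to CFR, the seller no longer bears: insurance.
CFR price = 476303.71 − 281.90 = 476021.81

CFR price: USD 476021.81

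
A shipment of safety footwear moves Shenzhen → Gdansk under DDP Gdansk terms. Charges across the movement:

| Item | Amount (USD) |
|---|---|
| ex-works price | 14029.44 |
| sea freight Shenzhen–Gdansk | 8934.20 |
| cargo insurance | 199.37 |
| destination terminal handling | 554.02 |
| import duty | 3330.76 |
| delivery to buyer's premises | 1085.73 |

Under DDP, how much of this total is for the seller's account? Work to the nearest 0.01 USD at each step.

DDP: the seller bears all costs including import duty.
Seller's account: goods 14029.44 + freight 8934.20 + insurance 199.37 + destination terminal 554.02 + duty 3330.76 + delivery 1085.73 = 28133.52
Buyer's account: 0.00

Seller's account: USD 28133.52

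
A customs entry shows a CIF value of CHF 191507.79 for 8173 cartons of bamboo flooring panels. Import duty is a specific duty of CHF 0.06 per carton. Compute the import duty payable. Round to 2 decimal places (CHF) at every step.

Import duty: CHF 490.38

Import duty = 8173 × 0.06 = 490.38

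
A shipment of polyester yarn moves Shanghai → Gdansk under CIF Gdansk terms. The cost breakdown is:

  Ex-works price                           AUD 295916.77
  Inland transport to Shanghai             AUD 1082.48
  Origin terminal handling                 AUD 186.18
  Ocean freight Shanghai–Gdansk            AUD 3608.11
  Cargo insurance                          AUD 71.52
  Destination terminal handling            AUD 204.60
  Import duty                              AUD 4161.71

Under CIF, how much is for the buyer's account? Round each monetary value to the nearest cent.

CIF: the seller pays costs through ocean freight and marine insurance to the destination port.
Seller's account: goods 295916.77 + inland to port 1082.48 + origin terminal 186.18 + freight 3608.11 + insurance 71.52 = 300865.06
Buyer's account: destination terminal 204.60 + duty 4161.71 = 4366.31

Buyer's account: AUD 4366.31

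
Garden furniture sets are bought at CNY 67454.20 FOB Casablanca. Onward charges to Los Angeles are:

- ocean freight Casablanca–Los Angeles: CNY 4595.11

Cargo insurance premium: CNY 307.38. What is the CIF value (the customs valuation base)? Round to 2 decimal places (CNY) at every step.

CIF = FOB price + freight + insurance
CIF = 67454.20 + 4595.11 + 307.38 = 72356.69

CIF value: CNY 72356.69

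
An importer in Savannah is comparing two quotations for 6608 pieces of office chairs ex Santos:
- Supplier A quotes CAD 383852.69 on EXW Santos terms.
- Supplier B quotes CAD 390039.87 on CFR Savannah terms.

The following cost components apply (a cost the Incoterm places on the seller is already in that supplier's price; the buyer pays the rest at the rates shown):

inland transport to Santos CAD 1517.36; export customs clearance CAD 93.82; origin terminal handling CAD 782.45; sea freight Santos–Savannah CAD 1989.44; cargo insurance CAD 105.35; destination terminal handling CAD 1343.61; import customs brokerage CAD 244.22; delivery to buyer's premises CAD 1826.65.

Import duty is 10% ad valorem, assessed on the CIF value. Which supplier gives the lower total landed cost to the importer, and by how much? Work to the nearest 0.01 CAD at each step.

Supplier A is cheaper by CAD 1984.52

Supplier A (EXW):
CIF value = EXW price + inland to port + export clearance + origin terminal + freight + insurance = 383852.69 + 1517.36 + 93.82 + 782.45 + 1989.44 + 105.35 = 388341.11
Import duty = 388341.11 × 10% = 38834.11
Buyer bears (A): 1517.36 + 93.82 + 782.45 + 1989.44 + 105.35 + 1343.61 + 244.22 + 1826.65 = 7902.90
Landed cost (A) = invoice 383852.69 + 7902.90 + duty 38834.11 = 430589.70
Supplier B (CFR):
CIF value = CFR price + insurance = 390039.87 + 105.35 = 390145.22
Import duty = 390145.22 × 10% = 39014.52
Buyer bears (B): 105.35 + 1343.61 + 244.22 + 1826.65 = 3519.83
Landed cost (B) = invoice 390039.87 + 3519.83 + duty 39014.52 = 432574.22
Difference = |430589.70 − 432574.22| = 1984.52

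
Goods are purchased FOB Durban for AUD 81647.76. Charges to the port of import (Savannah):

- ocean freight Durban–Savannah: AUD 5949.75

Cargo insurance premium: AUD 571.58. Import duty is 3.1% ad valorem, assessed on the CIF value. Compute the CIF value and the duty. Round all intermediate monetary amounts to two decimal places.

CIF value: AUD 88169.09; import duty: AUD 2733.24

CIF = FOB price + freight + insurance
CIF = 81647.76 + 5949.75 + 571.58 = 88169.09
Import duty = 88169.09 × 3.1% = 2733.24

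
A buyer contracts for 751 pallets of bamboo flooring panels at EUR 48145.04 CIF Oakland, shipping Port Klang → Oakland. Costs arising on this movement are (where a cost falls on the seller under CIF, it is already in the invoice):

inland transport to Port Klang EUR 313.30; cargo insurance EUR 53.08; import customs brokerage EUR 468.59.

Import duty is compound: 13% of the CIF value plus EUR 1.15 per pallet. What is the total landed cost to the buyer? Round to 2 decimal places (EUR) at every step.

CIF: the seller pays costs through ocean freight and marine insurance to the destination port.
Already in the invoice (seller's account under CIF): inland to port, insurance — exclude.
The CIF price already equals the CIF value: 48145.04
Ad valorem component: 48145.04 × 13% = 6258.86
Specific component: 751 × 1.15 = 863.65
Import duty = 6258.86 + 863.65 = 7122.51
Buyer bears: brokerage 468.59 + duty 7122.51 = 7591.10
Landed cost = invoice 48145.04 + 7591.10 = 55736.14

Total landed cost: EUR 55736.14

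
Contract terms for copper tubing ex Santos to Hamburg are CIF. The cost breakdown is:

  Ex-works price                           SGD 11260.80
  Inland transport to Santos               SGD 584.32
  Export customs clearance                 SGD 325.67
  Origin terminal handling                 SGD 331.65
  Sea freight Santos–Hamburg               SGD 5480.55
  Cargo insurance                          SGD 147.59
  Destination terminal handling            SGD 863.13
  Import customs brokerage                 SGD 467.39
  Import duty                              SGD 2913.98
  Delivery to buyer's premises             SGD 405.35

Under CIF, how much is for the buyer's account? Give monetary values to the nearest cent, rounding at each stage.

Buyer's account: SGD 4649.85

CIF: the seller pays costs through ocean freight and marine insurance to the destination port.
Seller's account: goods 11260.80 + inland to port 584.32 + export clearance 325.67 + origin terminal 331.65 + freight 5480.55 + insurance 147.59 = 18130.58
Buyer's account: destination terminal 863.13 + brokerage 467.39 + duty 2913.98 + delivery 405.35 = 4649.85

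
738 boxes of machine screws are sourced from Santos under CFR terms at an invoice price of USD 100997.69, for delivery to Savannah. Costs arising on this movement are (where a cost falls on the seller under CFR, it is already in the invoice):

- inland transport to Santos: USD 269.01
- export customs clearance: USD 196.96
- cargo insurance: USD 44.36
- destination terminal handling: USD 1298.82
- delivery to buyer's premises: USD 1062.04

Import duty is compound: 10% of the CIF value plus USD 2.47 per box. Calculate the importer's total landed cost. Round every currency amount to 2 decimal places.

Total landed cost: USD 115329.98

CFR: the seller pays costs through ocean freight to the destination port, but not insurance.
Already in the invoice (seller's account under CFR): inland to port, export clearance — exclude.
CIF value = CFR price + insurance = 100997.69 + 44.36 = 101042.05
Ad valorem component: 101042.05 × 10% = 10104.21
Specific component: 738 × 2.47 = 1822.86
Import duty = 10104.21 + 1822.86 = 11927.07
Buyer bears: insurance 44.36 + destination terminal 1298.82 + delivery 1062.04 + duty 11927.07 = 14332.29
Landed cost = invoice 100997.69 + 14332.29 = 115329.98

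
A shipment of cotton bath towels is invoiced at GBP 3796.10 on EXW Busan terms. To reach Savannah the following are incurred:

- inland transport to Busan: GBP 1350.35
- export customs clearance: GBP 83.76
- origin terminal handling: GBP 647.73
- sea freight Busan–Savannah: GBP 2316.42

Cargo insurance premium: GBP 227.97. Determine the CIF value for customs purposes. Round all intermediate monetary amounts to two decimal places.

CIF = EXW price + pre-shipment costs + freight + insurance
CIF = 3796.10 + 1350.35 + 83.76 + 647.73 + 2316.42 + 227.97 = 8422.33

CIF value: GBP 8422.33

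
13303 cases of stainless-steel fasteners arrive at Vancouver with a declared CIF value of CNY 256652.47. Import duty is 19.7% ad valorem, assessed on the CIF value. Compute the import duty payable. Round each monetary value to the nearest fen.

Import duty = 256652.47 × 19.7% = 50560.54

Import duty: CNY 50560.54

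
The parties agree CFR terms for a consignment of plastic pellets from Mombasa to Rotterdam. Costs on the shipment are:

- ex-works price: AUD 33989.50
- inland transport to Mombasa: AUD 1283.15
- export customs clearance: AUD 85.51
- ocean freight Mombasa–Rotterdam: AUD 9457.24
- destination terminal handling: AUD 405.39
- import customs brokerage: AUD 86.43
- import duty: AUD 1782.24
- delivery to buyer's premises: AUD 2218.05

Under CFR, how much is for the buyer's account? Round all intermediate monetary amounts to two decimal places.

Buyer's account: AUD 4492.11

CFR: the seller pays costs through ocean freight to the destination port, but not insurance.
Seller's account: goods 33989.50 + inland to port 1283.15 + export clearance 85.51 + freight 9457.24 = 44815.40
Buyer's account: destination terminal 405.39 + brokerage 86.43 + duty 1782.24 + delivery 2218.05 = 4492.11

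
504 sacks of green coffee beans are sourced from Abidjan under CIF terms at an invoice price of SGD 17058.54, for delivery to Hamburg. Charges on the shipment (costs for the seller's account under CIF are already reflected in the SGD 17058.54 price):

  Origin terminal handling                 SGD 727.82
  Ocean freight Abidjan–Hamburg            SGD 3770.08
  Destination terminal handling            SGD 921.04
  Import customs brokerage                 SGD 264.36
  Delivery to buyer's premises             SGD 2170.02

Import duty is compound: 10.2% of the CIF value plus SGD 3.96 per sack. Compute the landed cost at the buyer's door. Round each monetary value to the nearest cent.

CIF: the seller pays costs through ocean freight and marine insurance to the destination port.
Already in the invoice (seller's account under CIF): origin terminal, freight — exclude.
The CIF price already equals the CIF value: 17058.54
Ad valorem component: 17058.54 × 10.2% = 1739.97
Specific component: 504 × 3.96 = 1995.84
Import duty = 1739.97 + 1995.84 = 3735.81
Buyer bears: destination terminal 921.04 + brokerage 264.36 + delivery 2170.02 + duty 3735.81 = 7091.23
Landed cost = invoice 17058.54 + 7091.23 = 24149.77

Total landed cost: SGD 24149.77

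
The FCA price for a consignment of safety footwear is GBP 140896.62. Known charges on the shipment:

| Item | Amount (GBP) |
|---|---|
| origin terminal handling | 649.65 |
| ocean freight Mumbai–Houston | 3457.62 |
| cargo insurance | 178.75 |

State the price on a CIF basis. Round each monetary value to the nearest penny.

CIF price: GBP 145182.64

From FCA to CIF, the seller additionally bears: origin terminal, freight, insurance.
CIF price = 140896.62 + 649.65 + 3457.62 + 178.75 = 145182.64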